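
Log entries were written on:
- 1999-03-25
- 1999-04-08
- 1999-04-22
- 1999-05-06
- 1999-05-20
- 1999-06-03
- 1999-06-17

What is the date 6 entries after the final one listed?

Every event comes 14 days after the last (14, 14, 14, 14, 14, 14).
1999-06-17 + 14 days = 1999-07-01.
1999-07-01 + 14 days = 1999-07-15.
1999-07-15 + 14 days = 1999-07-29.
1999-07-29 + 14 days = 1999-08-12.
1999-08-12 + 14 days = 1999-08-26.
1999-08-26 + 14 days = 1999-09-09.

1999-09-09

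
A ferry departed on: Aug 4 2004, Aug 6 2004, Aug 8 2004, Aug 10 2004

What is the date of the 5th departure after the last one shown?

The spacing is 2, 2, 2 days — always 2 days.
Aug 10 2004 + 2 days = Aug 12 2004.
Aug 12 2004 + 2 days = Aug 14 2004.
Aug 14 2004 + 2 days = Aug 16 2004.
Aug 16 2004 + 2 days = Aug 18 2004.
Aug 18 2004 + 2 days = Aug 20 2004.

Aug 20 2004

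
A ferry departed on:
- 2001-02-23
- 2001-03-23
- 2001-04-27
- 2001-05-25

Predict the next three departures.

These are Fridays at 28- or 35-day spacing (28, 35, 28).
The pattern: 4th Friday of the month.
4th Friday of June 2001: 2001-06-22.
4th Friday of July 2001: 2001-07-27.
August 2001 — 4th Friday is 2001-08-24.

2001-06-22, 2001-07-27, 2001-08-24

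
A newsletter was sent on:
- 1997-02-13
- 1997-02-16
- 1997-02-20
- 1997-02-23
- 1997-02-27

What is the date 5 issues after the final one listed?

1997-03-16

Gaps: 3, 4, 3, 4 days — not constant, but cyclic with period 2.
The events fall on every Thursday and Sunday.
Next Sunday: 1997-03-02.
Next Thursday: 1997-03-06.
Next Sunday: 1997-03-09.
Next Thursday: 1997-03-13.
Next Sunday: 1997-03-16.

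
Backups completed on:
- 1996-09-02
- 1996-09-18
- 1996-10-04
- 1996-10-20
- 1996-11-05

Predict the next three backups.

Gaps between consecutive events: 16, 16, 16, 16 days — a constant 16-day interval.
1996-11-05 + 16 days = 1996-11-21.
1996-11-21 + 16 days = 1996-12-07.
1996-12-07 + 16 days = 1996-12-23.

1996-11-21, 1996-12-07, 1996-12-23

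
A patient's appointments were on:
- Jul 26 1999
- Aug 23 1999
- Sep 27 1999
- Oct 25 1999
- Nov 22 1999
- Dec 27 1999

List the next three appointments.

Jan 24 2000, Feb 28 2000, Mar 27 2000

These are Mondays at 28- or 35-day spacing (28, 35, 28, 28, 35).
The pattern: 4th Monday of the month.
4th Monday of January 2000: Jan 24 2000.
February 2000 — 4th Monday is Feb 28 2000.
4th Monday of March 2000: Mar 27 2000.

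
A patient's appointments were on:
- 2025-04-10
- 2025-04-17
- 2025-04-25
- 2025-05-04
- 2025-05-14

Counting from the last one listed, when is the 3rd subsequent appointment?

2025-06-19

Gaps: 7, 8, 9, 10 days — each gap is 1 larger than the previous one.
Next gap: 11 days. 2025-05-14 + 11 days = 2025-05-25.
Next gap: 12 days. 2025-05-25 + 12 days = 2025-06-06.
Next gap: 13 days. 2025-06-06 + 13 days = 2025-06-19.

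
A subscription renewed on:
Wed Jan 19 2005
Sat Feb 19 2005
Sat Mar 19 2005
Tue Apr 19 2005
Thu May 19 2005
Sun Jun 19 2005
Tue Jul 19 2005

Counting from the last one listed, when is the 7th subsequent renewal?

Each date is the 19th; the gaps (31, 28, 31, 30, 31, 30) track the month lengths.
The rule is the 19th of each month.
August 2005: Fri Aug 19 2005.
September 2005: Mon Sep 19 2005.
October 2005: Wed Oct 19 2005.
Next: November 2005 → Sat Nov 19 2005.
December 2005: Mon Dec 19 2005.
January 2006: Thu Jan 19 2006.
Next: February 2006 → Sun Feb 19 2006.

Sun Feb 19 2006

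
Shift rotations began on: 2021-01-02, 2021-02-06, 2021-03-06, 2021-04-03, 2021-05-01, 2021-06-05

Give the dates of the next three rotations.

Gaps: 35, 28, 28, 28, 35 days — a mix of 28 and 35. Every date is a Saturday.
Each is the 1st Saturday of its month.
July 2021 — 1st Saturday is 2021-07-03.
August 2021 — 1st Saturday is 2021-08-07.
September 2021 — 1st Saturday is 2021-09-04.

2021-07-03, 2021-08-07, 2021-09-04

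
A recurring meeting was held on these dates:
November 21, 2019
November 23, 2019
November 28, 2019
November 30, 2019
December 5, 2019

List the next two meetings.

December 7, 2019; December 12, 2019

Gaps: 2, 5, 2, 5 days — not constant, but cyclic with period 2.
The events fall on every Thursday and Saturday.
The following Saturday is December 7, 2019.
The following Thursday is December 12, 2019.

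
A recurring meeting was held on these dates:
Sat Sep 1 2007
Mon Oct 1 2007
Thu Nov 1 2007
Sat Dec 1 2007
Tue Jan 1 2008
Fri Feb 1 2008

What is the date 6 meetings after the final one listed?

Fri Aug 1 2008

The day-of-month is always 1 (30, 31, 30, 31, 31 days between events).
So this recurs on the 1st of each month.
Next: March 2008 → Sat Mar 1 2008.
Next: April 2008 → Tue Apr 1 2008.
Next: May 2008 → Thu May 1 2008.
Next: June 2008 → Sun Jun 1 2008.
July 2008: Tue Jul 1 2008.
Next: August 2008 → Fri Aug 1 2008.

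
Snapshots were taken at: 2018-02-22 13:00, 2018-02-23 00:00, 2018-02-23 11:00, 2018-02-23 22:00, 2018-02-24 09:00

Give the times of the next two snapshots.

Spacing: 11, 11, 11, 11 h — constant 11 h.
2018-02-24 09:00 + 11 h = 2018-02-24 20:00.
2018-02-24 20:00 + 11 h = 2018-02-25 07:00.

2018-02-24 20:00, 2018-02-25 07:00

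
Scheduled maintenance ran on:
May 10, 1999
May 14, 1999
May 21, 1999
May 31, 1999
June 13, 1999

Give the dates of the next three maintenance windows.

Gaps: 4, 7, 10, 13 days — each gap is 3 larger than the previous one.
Next gap: 16 days. June 13, 1999 + 16 days = June 29, 1999.
Next gap: 19 days. June 29, 1999 + 19 days = July 18, 1999.
Next gap: 22 days. July 18, 1999 + 22 days = August 9, 1999.

June 29, 1999; July 18, 1999; August 9, 1999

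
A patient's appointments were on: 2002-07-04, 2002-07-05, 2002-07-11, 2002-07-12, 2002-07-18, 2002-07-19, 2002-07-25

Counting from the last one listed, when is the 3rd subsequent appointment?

Every event lands on a Thursday or Friday (gaps cycle 1, 6, 1, 6, 1, 6).
So the schedule is: every Thursday and Friday.
Next Friday: 2002-07-26.
Next Thursday: 2002-08-01.
Next Friday: 2002-08-02.

2002-08-02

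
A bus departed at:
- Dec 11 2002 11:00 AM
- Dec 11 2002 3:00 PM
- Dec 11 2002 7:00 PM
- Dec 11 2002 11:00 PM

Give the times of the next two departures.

The interval is a steady 4 hours (4, 4, 4).
Dec 11 2002 11:00 PM + 4 h = Dec 12 2002 3:00 AM.
Dec 12 2002 3:00 AM + 4 h = Dec 12 2002 7:00 AM.

Dec 12 2002 3:00 AM, Dec 12 2002 7:00 AM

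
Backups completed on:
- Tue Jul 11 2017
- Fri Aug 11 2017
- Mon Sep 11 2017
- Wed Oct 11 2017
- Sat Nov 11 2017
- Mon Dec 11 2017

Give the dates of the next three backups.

Gaps: 31, 31, 30, 31, 30 days — not constant. Every event is on the 11th of the month.
Pattern: the 11th of each month.
Next: January 2018 → Thu Jan 11 2018.
Next: February 2018 → Sun Feb 11 2018.
March 2018: Sun Mar 11 2018.

Thu Jan 11 2018, Sun Feb 11 2018, Sun Mar 11 2018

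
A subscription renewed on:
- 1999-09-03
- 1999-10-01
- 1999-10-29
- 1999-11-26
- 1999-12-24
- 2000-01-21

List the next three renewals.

The spacing is 28, 28, 28, 28, 28 days — always 28 days.
2000-01-21 + 28 days = 2000-02-18.
2000-02-18 + 28 days = 2000-03-17.
2000-03-17 + 28 days = 2000-04-14.

2000-02-18, 2000-03-17, 2000-04-14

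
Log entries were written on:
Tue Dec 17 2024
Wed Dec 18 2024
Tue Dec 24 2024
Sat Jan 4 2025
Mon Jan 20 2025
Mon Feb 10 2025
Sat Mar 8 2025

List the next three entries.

Tue Apr 8 2025, Wed May 14 2025, Tue Jun 24 2025

Gaps: 1, 6, 11, 16, 21, 26 days — each gap is 5 larger than the previous one.
Next gap: 31 days. Sat Mar 8 2025 + 31 days = Tue Apr 8 2025.
Next gap: 36 days. Tue Apr 8 2025 + 36 days = Wed May 14 2025.
Next gap: 41 days. Wed May 14 2025 + 41 days = Tue Jun 24 2025.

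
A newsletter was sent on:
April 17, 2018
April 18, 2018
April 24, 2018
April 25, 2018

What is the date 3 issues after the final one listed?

Gaps: 1, 6, 1 days — not constant, but cyclic with period 2.
The events fall on every Tuesday and Wednesday.
Next Tuesday: May 1, 2018.
Next Wednesday: May 2, 2018.
The following Tuesday is May 8, 2018.

May 8, 2018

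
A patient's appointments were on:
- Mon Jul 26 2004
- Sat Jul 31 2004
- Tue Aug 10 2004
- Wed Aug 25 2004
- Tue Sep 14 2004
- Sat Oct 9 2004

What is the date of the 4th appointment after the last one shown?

Tue Mar 8 2005

The spacing grows by 5 each time: 5, 10, 15, 20, 25 days.
Next gap: 30 days. Sat Oct 9 2004 + 30 days = Mon Nov 8 2004.
Next gap: 35 days. Mon Nov 8 2004 + 35 days = Mon Dec 13 2004.
Next gap: 40 days. Mon Dec 13 2004 + 40 days = Sat Jan 22 2005.
Next gap: 45 days. Sat Jan 22 2005 + 45 days = Tue Mar 8 2005.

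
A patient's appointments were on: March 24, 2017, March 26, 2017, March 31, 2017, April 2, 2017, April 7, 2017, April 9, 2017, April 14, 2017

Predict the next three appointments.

The gap pattern 2, 5, 2, 5, 2, 5 repeats every 2 events.
These are the Fridays and Sundays of each week.
The following Sunday is April 16, 2017.
The following Friday is April 21, 2017.
The following Sunday is April 23, 2017.

April 16, 2017; April 21, 2017; April 23, 2017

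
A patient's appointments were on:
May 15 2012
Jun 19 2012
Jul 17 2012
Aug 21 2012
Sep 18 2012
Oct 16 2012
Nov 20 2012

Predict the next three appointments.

Gaps: 35, 28, 35, 28, 28, 35 days — a mix of 28 and 35. Every date is a Tuesday.
Each is the 3rd Tuesday of its month.
3rd Tuesday of December 2012: Dec 18 2012.
January 2013 — 3rd Tuesday is Jan 15 2013.
February 2013 — 3rd Tuesday is Feb 19 2013.

Dec 18 2012, Jan 15 2013, Feb 19 2013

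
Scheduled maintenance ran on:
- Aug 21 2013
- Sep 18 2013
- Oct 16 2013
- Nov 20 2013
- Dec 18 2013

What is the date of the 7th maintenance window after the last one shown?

Jul 16 2014

These are Wednesdays at 28- or 35-day spacing (28, 28, 35, 28).
The pattern: 3rd Wednesday of the month.
3rd Wednesday of January 2014: Jan 15 2014.
3rd Wednesday of February 2014: Feb 19 2014.
3rd Wednesday of March 2014: Mar 19 2014.
April 2014 — 3rd Wednesday is Apr 16 2014.
May 2014 — 3rd Wednesday is May 21 2014.
June 2014 — 3rd Wednesday is Jun 18 2014.
3rd Wednesday of July 2014: Jul 16 2014.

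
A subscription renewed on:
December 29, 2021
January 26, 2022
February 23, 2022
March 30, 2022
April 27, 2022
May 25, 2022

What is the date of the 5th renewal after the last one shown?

October 26, 2022

All Wednesdays; the gaps (28, 28, 35, 28, 28) vary with month length.
This is the last Wednesday of each month.
June 2022 ends with Wednesday June 29, 2022.
Last Wednesday of July 2022: July 27, 2022.
August 2022 ends with Wednesday August 31, 2022.
Last Wednesday of September 2022: September 28, 2022.
Last Wednesday of October 2022: October 26, 2022.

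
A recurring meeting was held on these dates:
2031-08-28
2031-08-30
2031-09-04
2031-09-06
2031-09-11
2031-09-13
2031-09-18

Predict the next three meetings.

The gap pattern 2, 5, 2, 5, 2, 5 repeats every 2 events.
These are the Thursdays and Saturdays of each week.
Next Saturday: 2031-09-20.
Next Thursday: 2031-09-25.
The following Saturday is 2031-09-27.

2031-09-20, 2031-09-25, 2031-09-27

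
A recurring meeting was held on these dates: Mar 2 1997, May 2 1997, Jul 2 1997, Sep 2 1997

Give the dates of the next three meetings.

The day-of-month is always 2 (61, 61, 62 days between events).
So this recurs on the 2nd of every 2 months.
November 1997: Nov 2 1997.
January 1998: Jan 2 1998.
Next: March 1998 → Mar 2 1998.

Nov 2 1997, Jan 2 1998, Mar 2 1998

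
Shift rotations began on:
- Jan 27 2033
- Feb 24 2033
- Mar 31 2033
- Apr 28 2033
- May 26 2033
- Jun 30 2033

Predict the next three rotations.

These are Thursdays with 28, 35, 28, 28, 35-day gaps.
Each is the final Thursday of its month — Mar 31 2033 is past the 28th, so '4th Thursday' doesn't fit.
Last Thursday of July 2033: Jul 28 2033.
August 2033 ends with Thursday Aug 25 2033.
Last Thursday of September 2033: Sep 29 2033.

Jul 28 2033, Aug 25 2033, Sep 29 2033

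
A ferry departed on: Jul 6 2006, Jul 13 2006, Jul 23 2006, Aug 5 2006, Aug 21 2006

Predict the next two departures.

The spacing grows by 3 each time: 7, 10, 13, 16 days.
Next gap: 19 days. Aug 21 2006 + 19 days = Sep 9 2006.
Next gap: 22 days. Sep 9 2006 + 22 days = Oct 1 2006.

Sep 9 2006, Oct 1 2006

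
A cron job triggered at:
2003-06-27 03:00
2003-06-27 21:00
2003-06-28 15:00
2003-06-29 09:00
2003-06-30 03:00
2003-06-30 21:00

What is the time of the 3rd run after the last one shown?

2003-07-03 03:00

Gaps: 18, 18, 18, 18, 18 hours — each event is 18 hours after the previous one.
2003-06-30 21:00 + 18 h = 2003-07-01 15:00.
2003-07-01 15:00 + 18 h = 2003-07-02 09:00.
2003-07-02 09:00 + 18 h = 2003-07-03 03:00.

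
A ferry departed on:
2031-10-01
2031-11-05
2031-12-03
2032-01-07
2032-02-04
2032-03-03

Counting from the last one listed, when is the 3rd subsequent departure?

Gaps: 35, 28, 35, 28, 28 days — a mix of 28 and 35. Every date is a Wednesday.
Each is the 1st Wednesday of its month.
1st Wednesday of April 2032: 2032-04-07.
1st Wednesday of May 2032: 2032-05-05.
June 2032 — 1st Wednesday is 2032-06-02.

2032-06-02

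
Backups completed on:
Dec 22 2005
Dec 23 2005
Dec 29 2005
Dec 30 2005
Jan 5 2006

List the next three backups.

Jan 6 2006, Jan 12 2006, Jan 13 2006

The gap pattern 1, 6, 1, 6 repeats every 2 events.
These are the Thursdays and Fridays of each week.
The following Friday is Jan 6 2006.
Next Thursday: Jan 12 2006.
Next Friday: Jan 13 2006.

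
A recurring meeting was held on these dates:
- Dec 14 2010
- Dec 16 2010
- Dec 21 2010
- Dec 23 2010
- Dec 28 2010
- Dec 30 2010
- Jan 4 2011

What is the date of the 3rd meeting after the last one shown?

Gaps: 2, 5, 2, 5, 2, 5 days — not constant, but cyclic with period 2.
The events fall on every Tuesday and Thursday.
Next Thursday: Jan 6 2011.
The following Tuesday is Jan 11 2011.
Next Thursday: Jan 13 2011.

Jan 13 2011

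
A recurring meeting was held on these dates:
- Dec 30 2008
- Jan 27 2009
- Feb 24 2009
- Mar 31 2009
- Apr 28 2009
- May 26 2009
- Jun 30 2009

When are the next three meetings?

Every date is a Tuesday; gaps 28, 28, 35, 28, 28, 35 days.
Each is the last Tuesday of its month (at least one falls on the 29th or later, ruling out '4th Tuesday').
July 2009 ends with Tuesday Jul 28 2009.
Last Tuesday of August 2009: Aug 25 2009.
Last Tuesday of September 2009: Sep 29 2009.

Jul 28 2009, Aug 25 2009, Sep 29 2009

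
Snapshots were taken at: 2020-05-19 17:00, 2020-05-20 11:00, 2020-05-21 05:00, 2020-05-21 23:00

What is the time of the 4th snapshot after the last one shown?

Gaps: 18, 18, 18 hours — each event is 18 hours after the previous one.
2020-05-21 23:00 + 18 h = 2020-05-22 17:00.
2020-05-22 17:00 + 18 h = 2020-05-23 11:00.
2020-05-23 11:00 + 18 h = 2020-05-24 05:00.
2020-05-24 05:00 + 18 h = 2020-05-24 23:00.

2020-05-24 23:00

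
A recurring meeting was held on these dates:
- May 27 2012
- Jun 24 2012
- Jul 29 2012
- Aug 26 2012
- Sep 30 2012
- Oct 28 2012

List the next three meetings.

These are Sundays with 28, 35, 28, 35, 28-day gaps.
Each is the final Sunday of its month — Jul 29 2012 is past the 28th, so '4th Sunday' doesn't fit.
November 2012 ends with Sunday Nov 25 2012.
December 2012 ends with Sunday Dec 30 2012.
January 2013 ends with Sunday Jan 27 2013.

Nov 25 2012, Dec 30 2012, Jan 27 2013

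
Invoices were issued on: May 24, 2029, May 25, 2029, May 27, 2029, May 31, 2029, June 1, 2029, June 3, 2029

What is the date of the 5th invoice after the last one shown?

June 15, 2029

Gaps: 1, 2, 4, 1, 2 days — not constant, but cyclic with period 3.
The events fall on every Thursday, Friday and Sunday.
The following Thursday is June 7, 2029.
The following Friday is June 8, 2029.
Next Sunday: June 10, 2029.
Next Thursday: June 14, 2029.
Next Friday: June 15, 2029.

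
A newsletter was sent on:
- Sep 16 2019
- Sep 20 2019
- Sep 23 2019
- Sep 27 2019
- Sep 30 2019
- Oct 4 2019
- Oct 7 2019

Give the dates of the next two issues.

The gap pattern 4, 3, 4, 3, 4, 3 repeats every 2 events.
These are the Mondays and Fridays of each week.
The following Friday is Oct 11 2019.
Next Monday: Oct 14 2019.

Oct 11 2019, Oct 14 2019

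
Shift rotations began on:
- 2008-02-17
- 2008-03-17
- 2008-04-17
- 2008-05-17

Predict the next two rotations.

Each date is the 17th; the gaps (29, 31, 30) track the month lengths.
The rule is the 17th of each month.
June 2008: 2008-06-17.
Next: July 2008 → 2008-07-17.

2008-06-17, 2008-07-17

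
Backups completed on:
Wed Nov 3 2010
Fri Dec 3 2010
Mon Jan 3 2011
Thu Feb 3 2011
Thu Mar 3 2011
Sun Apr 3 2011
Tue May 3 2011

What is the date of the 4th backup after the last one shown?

Each date is the 3rd; the gaps (30, 31, 31, 28, 31, 30) track the month lengths.
The rule is the 3rd of each month.
June 2011: Fri Jun 3 2011.
Next: July 2011 → Sun Jul 3 2011.
August 2011: Wed Aug 3 2011.
September 2011: Sat Sep 3 2011.

Sat Sep 3 2011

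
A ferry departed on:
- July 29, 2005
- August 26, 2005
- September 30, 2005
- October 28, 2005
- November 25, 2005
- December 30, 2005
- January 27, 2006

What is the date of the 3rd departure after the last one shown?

April 28, 2006

All Fridays; the gaps (28, 35, 28, 28, 35, 28) vary with month length.
This is the last Friday of each month.
Last Friday of February 2006: February 24, 2006.
March 2006 ends with Friday March 31, 2006.
April 2006 ends with Friday April 28, 2006.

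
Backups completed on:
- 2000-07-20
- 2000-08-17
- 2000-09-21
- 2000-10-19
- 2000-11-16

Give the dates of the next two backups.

2000-12-21, 2001-01-18

These are Thursdays at 28- or 35-day spacing (28, 35, 28, 28).
The pattern: 3rd Thursday of the month.
3rd Thursday of December 2000: 2000-12-21.
3rd Thursday of January 2001: 2001-01-18.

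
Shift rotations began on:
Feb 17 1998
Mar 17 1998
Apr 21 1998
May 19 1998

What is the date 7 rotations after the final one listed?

These are Tuesdays at 28- or 35-day spacing (28, 35, 28).
The pattern: 3rd Tuesday of the month.
3rd Tuesday of June 1998: Jun 16 1998.
3rd Tuesday of July 1998: Jul 21 1998.
August 1998 — 3rd Tuesday is Aug 18 1998.
September 1998 — 3rd Tuesday is Sep 15 1998.
October 1998 — 3rd Tuesday is Oct 20 1998.
3rd Tuesday of November 1998: Nov 17 1998.
3rd Tuesday of December 1998: Dec 15 1998.

Dec 15 1998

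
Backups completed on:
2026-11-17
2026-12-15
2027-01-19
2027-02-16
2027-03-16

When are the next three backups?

2027-04-20, 2027-05-18, 2027-06-15

Gaps: 28, 35, 28, 28 days — a mix of 28 and 35. Every date is a Tuesday.
Each is the 3rd Tuesday of its month.
3rd Tuesday of April 2027: 2027-04-20.
3rd Tuesday of May 2027: 2027-05-18.
June 2027 — 3rd Tuesday is 2027-06-15.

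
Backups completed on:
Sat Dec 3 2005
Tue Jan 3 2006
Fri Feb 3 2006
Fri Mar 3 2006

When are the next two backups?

Mon Apr 3 2006, Wed May 3 2006

Gaps: 31, 31, 28 days — not constant. Every event is on the 3rd of the month.
Pattern: the 3rd of each month.
Next: April 2006 → Mon Apr 3 2006.
Next: May 2006 → Wed May 3 2006.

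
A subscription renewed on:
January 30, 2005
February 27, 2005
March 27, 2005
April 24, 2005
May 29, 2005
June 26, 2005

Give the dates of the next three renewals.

July 31, 2005; August 28, 2005; September 25, 2005

These are Sundays with 28, 28, 28, 35, 28-day gaps.
Each is the final Sunday of its month — January 30, 2005 is past the 28th, so '4th Sunday' doesn't fit.
July 2005 ends with Sunday July 31, 2005.
Last Sunday of August 2005: August 28, 2005.
Last Sunday of September 2005: September 25, 2005.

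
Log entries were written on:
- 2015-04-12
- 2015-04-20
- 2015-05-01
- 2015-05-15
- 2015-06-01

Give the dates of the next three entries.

Gaps: 8, 11, 14, 17 days — each gap is 3 larger than the previous one.
Next gap: 20 days. 2015-06-01 + 20 days = 2015-06-21.
Next gap: 23 days. 2015-06-21 + 23 days = 2015-07-14.
Next gap: 26 days. 2015-07-14 + 26 days = 2015-08-09.

2015-06-21, 2015-07-14, 2015-08-09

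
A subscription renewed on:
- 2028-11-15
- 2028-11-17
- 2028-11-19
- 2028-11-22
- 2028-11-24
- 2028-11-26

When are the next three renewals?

Every event lands on a Wednesday or Friday or Sunday (gaps cycle 2, 2, 3, 2, 2).
So the schedule is: every Wednesday, Friday and Sunday.
Next Wednesday: 2028-11-29.
Next Friday: 2028-12-01.
The following Sunday is 2028-12-03.

2028-11-29, 2028-12-01, 2028-12-03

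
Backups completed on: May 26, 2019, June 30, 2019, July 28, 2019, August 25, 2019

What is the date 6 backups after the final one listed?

February 23, 2020

All Sundays; the gaps (35, 28, 28) vary with month length.
This is the last Sunday of each month.
September 2019 ends with Sunday September 29, 2019.
Last Sunday of October 2019: October 27, 2019.
Last Sunday of November 2019: November 24, 2019.
Last Sunday of December 2019: December 29, 2019.
Last Sunday of January 2020: January 26, 2020.
Last Sunday of February 2020: February 23, 2020.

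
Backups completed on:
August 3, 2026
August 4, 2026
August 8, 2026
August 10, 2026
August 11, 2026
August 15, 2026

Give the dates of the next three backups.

August 17, 2026; August 18, 2026; August 22, 2026

Every event lands on a Monday or Tuesday or Saturday (gaps cycle 1, 4, 2, 1, 4).
So the schedule is: every Monday, Tuesday and Saturday.
The following Monday is August 17, 2026.
Next Tuesday: August 18, 2026.
The following Saturday is August 22, 2026.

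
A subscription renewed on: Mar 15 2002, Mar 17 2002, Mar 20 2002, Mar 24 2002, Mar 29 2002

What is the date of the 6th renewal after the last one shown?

Intervals are 2, 3, 4, 5 days — an arithmetic progression with common difference 1.
Next gap: 6 days. Mar 29 2002 + 6 days = Apr 4 2002.
Next gap: 7 days. Apr 4 2002 + 7 days = Apr 11 2002.
Next gap: 8 days. Apr 11 2002 + 8 days = Apr 19 2002.
Next gap: 9 days. Apr 19 2002 + 9 days = Apr 28 2002.
Next gap: 10 days. Apr 28 2002 + 10 days = May 8 2002.
Next gap: 11 days. May 8 2002 + 11 days = May 19 2002.

May 19 2002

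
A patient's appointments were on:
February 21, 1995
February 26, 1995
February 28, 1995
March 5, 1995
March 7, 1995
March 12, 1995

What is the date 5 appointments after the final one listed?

March 28, 1995

Gaps: 5, 2, 5, 2, 5 days — not constant, but cyclic with period 2.
The events fall on every Tuesday and Sunday.
The following Tuesday is March 14, 1995.
Next Sunday: March 19, 1995.
The following Tuesday is March 21, 1995.
Next Sunday: March 26, 1995.
The following Tuesday is March 28, 1995.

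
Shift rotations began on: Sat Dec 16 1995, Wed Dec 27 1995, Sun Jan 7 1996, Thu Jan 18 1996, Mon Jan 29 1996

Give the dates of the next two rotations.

Fri Feb 9 1996, Tue Feb 20 1996

The spacing is 11, 11, 11, 11 days — always 11 days.
Mon Jan 29 1996 + 11 days = Fri Feb 9 1996.
Fri Feb 9 1996 + 11 days = Tue Feb 20 1996.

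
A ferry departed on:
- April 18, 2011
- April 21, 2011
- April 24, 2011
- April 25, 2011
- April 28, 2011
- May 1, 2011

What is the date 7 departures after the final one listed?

May 16, 2011

Every event lands on a Monday or Thursday or Sunday (gaps cycle 3, 3, 1, 3, 3).
So the schedule is: every Monday, Thursday and Sunday.
The following Monday is May 2, 2011.
The following Thursday is May 5, 2011.
The following Sunday is May 8, 2011.
The following Monday is May 9, 2011.
Next Thursday: May 12, 2011.
The following Sunday is May 15, 2011.
The following Monday is May 16, 2011.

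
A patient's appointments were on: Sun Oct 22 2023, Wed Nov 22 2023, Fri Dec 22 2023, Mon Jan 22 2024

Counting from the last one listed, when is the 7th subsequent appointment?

Gaps: 31, 30, 31 days — not constant. Every event is on the 22nd of the month.
Pattern: the 22nd of each month.
Next: February 2024 → Thu Feb 22 2024.
March 2024: Fri Mar 22 2024.
April 2024: Mon Apr 22 2024.
May 2024: Wed May 22 2024.
Next: June 2024 → Sat Jun 22 2024.
Next: July 2024 → Mon Jul 22 2024.
Next: August 2024 → Thu Aug 22 2024.

Thu Aug 22 2024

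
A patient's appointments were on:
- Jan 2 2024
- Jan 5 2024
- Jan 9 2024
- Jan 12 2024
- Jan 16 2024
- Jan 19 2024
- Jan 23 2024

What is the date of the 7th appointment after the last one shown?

Every event lands on a Tuesday or Friday (gaps cycle 3, 4, 3, 4, 3, 4).
So the schedule is: every Tuesday and Friday.
The following Friday is Jan 26 2024.
Next Tuesday: Jan 30 2024.
The following Friday is Feb 2 2024.
The following Tuesday is Feb 6 2024.
The following Friday is Feb 9 2024.
Next Tuesday: Feb 13 2024.
The following Friday is Feb 16 2024.

Feb 16 2024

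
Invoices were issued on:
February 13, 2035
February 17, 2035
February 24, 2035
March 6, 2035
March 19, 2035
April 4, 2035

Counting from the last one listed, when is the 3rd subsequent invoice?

The spacing grows by 3 each time: 4, 7, 10, 13, 16 days.
Next gap: 19 days. April 4, 2035 + 19 days = April 23, 2035.
Next gap: 22 days. April 23, 2035 + 22 days = May 15, 2035.
Next gap: 25 days. May 15, 2035 + 25 days = June 9, 2035.

June 9, 2035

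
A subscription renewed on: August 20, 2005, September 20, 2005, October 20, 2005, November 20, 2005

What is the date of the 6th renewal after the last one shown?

May 20, 2006

Each date is the 20th; the gaps (31, 30, 31) track the month lengths.
The rule is the 20th of each month.
Next: December 2005 → December 20, 2005.
January 2006: January 20, 2006.
February 2006: February 20, 2006.
Next: March 2006 → March 20, 2006.
April 2006: April 20, 2006.
Next: May 2006 → May 20, 2006.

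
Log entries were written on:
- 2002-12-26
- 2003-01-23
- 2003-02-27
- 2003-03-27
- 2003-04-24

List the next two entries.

2003-05-22, 2003-06-26

Gaps: 28, 35, 28, 28 days — a mix of 28 and 35. Every date is a Thursday.
Each is the 4th Thursday of its month.
May 2003 — 4th Thursday is 2003-05-22.
June 2003 — 4th Thursday is 2003-06-26.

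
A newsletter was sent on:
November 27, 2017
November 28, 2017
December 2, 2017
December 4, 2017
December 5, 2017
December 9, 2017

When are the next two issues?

December 11, 2017; December 12, 2017

The gap pattern 1, 4, 2, 1, 4 repeats every 3 events.
These are the Mondays, Tuesdays and Saturdays of each week.
The following Monday is December 11, 2017.
The following Tuesday is December 12, 2017.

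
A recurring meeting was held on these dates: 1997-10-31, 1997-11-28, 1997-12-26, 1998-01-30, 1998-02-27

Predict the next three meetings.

These are Fridays with 28, 28, 35, 28-day gaps.
Each is the final Friday of its month — 1997-10-31 is past the 28th, so '4th Friday' doesn't fit.
March 1998 ends with Friday 1998-03-27.
April 1998 ends with Friday 1998-04-24.
Last Friday of May 1998: 1998-05-29.

1998-03-27, 1998-04-24, 1998-05-29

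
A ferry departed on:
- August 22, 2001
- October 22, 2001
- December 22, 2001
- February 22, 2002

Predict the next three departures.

Gaps: 61, 61, 62 days — not constant. Every event is on the 22nd of the month.
Pattern: the 22nd of every 2 months.
Next: April 2002 → April 22, 2002.
June 2002: June 22, 2002.
August 2002: August 22, 2002.

April 22, 2002; June 22, 2002; August 22, 2002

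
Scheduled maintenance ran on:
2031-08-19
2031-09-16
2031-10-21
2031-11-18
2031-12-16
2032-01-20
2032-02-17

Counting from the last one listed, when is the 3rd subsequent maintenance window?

2032-05-18

Gaps: 28, 35, 28, 28, 35, 28 days — a mix of 28 and 35. Every date is a Tuesday.
Each is the 3rd Tuesday of its month.
3rd Tuesday of March 2032: 2032-03-16.
April 2032 — 3rd Tuesday is 2032-04-20.
May 2032 — 3rd Tuesday is 2032-05-18.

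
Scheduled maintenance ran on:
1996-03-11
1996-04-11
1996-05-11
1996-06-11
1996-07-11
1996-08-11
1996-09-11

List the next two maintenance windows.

The day-of-month is always 11 (31, 30, 31, 30, 31, 31 days between events).
So this recurs on the 11th of each month.
October 1996: 1996-10-11.
Next: November 1996 → 1996-11-11.

1996-10-11, 1996-11-11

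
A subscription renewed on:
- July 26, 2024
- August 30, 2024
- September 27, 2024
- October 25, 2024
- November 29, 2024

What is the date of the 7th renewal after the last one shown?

June 27, 2025

Every date is a Friday; gaps 35, 28, 28, 35 days.
Each is the last Friday of its month (at least one falls on the 29th or later, ruling out '4th Friday').
Last Friday of December 2024: December 27, 2024.
Last Friday of January 2025: January 31, 2025.
February 2025 ends with Friday February 28, 2025.
March 2025 ends with Friday March 28, 2025.
Last Friday of April 2025: April 25, 2025.
Last Friday of May 2025: May 30, 2025.
June 2025 ends with Friday June 27, 2025.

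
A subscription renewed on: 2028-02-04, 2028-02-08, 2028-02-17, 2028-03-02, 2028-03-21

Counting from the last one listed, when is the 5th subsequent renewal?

The spacing grows by 5 each time: 4, 9, 14, 19 days.
Next gap: 24 days. 2028-03-21 + 24 days = 2028-04-14.
Next gap: 29 days. 2028-04-14 + 29 days = 2028-05-13.
Next gap: 34 days. 2028-05-13 + 34 days = 2028-06-16.
Next gap: 39 days. 2028-06-16 + 39 days = 2028-07-25.
Next gap: 44 days. 2028-07-25 + 44 days = 2028-09-07.

2028-09-07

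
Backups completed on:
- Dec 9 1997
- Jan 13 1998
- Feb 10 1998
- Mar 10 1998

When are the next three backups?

All dates are Tuesdays, 35, 28, 28 days apart.
Specifically, the 2nd Tuesday of each month.
April 1998 — 2nd Tuesday is Apr 14 1998.
2nd Tuesday of May 1998: May 12 1998.
2nd Tuesday of June 1998: Jun 9 1998.

Apr 14 1998, May 12 1998, Jun 9 1998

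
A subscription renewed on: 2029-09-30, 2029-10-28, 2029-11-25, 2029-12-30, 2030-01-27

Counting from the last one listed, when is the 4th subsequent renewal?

These are Sundays with 28, 28, 35, 28-day gaps.
Each is the final Sunday of its month — 2029-09-30 is past the 28th, so '4th Sunday' doesn't fit.
Last Sunday of February 2030: 2030-02-24.
Last Sunday of March 2030: 2030-03-31.
April 2030 ends with Sunday 2030-04-28.
May 2030 ends with Sunday 2030-05-26.

2030-05-26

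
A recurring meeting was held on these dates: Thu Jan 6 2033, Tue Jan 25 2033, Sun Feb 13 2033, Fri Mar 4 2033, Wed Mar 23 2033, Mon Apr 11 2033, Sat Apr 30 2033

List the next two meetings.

Thu May 19 2033, Tue Jun 7 2033

Gaps between consecutive events: 19, 19, 19, 19, 19, 19 days — a constant 19-day interval.
Sat Apr 30 2033 + 19 days = Thu May 19 2033.
Thu May 19 2033 + 19 days = Tue Jun 7 2033.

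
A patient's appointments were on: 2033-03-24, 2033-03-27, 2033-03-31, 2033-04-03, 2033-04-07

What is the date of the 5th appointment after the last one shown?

Every event lands on a Thursday or Sunday (gaps cycle 3, 4, 3, 4).
So the schedule is: every Thursday and Sunday.
Next Sunday: 2033-04-10.
Next Thursday: 2033-04-14.
Next Sunday: 2033-04-17.
The following Thursday is 2033-04-21.
Next Sunday: 2033-04-24.

2033-04-24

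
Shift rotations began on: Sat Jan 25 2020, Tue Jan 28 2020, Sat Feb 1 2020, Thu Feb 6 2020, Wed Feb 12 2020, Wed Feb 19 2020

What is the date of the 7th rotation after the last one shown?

Wed May 6 2020

Intervals are 3, 4, 5, 6, 7 days — an arithmetic progression with common difference 1.
Next gap: 8 days. Wed Feb 19 2020 + 8 days = Thu Feb 27 2020.
Next gap: 9 days. Thu Feb 27 2020 + 9 days = Sat Mar 7 2020.
Next gap: 10 days. Sat Mar 7 2020 + 10 days = Tue Mar 17 2020.
Next gap: 11 days. Tue Mar 17 2020 + 11 days = Sat Mar 28 2020.
Next gap: 12 days. Sat Mar 28 2020 + 12 days = Thu Apr 9 2020.
Next gap: 13 days. Thu Apr 9 2020 + 13 days = Wed Apr 22 2020.
Next gap: 14 days. Wed Apr 22 2020 + 14 days = Wed May 6 2020.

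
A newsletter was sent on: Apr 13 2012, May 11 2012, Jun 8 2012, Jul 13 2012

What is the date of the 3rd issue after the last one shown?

Gaps: 28, 28, 35 days — a mix of 28 and 35. Every date is a Friday.
Each is the 2nd Friday of its month.
August 2012 — 2nd Friday is Aug 10 2012.
2nd Friday of September 2012: Sep 14 2012.
October 2012 — 2nd Friday is Oct 12 2012.

Oct 12 2012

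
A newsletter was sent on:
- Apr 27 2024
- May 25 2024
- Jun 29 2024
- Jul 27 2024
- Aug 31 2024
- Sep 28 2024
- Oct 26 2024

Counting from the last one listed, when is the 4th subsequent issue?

All Saturdays; the gaps (28, 35, 28, 35, 28, 28) vary with month length.
This is the last Saturday of each month.
Last Saturday of November 2024: Nov 30 2024.
Last Saturday of December 2024: Dec 28 2024.
January 2025 ends with Saturday Jan 25 2025.
Last Saturday of February 2025: Feb 22 2025.

Feb 22 2025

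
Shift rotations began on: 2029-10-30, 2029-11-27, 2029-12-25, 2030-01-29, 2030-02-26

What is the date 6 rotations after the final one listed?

2030-08-27

These are Tuesdays with 28, 28, 35, 28-day gaps.
Each is the final Tuesday of its month — 2029-10-30 is past the 28th, so '4th Tuesday' doesn't fit.
Last Tuesday of March 2030: 2030-03-26.
Last Tuesday of April 2030: 2030-04-30.
Last Tuesday of May 2030: 2030-05-28.
June 2030 ends with Tuesday 2030-06-25.
July 2030 ends with Tuesday 2030-07-30.
August 2030 ends with Tuesday 2030-08-27.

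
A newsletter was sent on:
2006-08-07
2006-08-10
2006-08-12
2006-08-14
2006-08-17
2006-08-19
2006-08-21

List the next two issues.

2006-08-24, 2006-08-26

Gaps: 3, 2, 2, 3, 2, 2 days — not constant, but cyclic with period 3.
The events fall on every Monday, Thursday and Saturday.
Next Thursday: 2006-08-24.
The following Saturday is 2006-08-26.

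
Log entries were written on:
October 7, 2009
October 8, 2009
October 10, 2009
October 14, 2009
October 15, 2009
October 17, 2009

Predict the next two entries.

October 21, 2009; October 22, 2009

Gaps: 1, 2, 4, 1, 2 days — not constant, but cyclic with period 3.
The events fall on every Wednesday, Thursday and Saturday.
Next Wednesday: October 21, 2009.
Next Thursday: October 22, 2009.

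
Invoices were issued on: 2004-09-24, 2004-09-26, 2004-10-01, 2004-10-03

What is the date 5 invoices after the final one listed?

The gap pattern 2, 5, 2 repeats every 2 events.
These are the Fridays and Sundays of each week.
The following Friday is 2004-10-08.
The following Sunday is 2004-10-10.
Next Friday: 2004-10-15.
The following Sunday is 2004-10-17.
The following Friday is 2004-10-22.

2004-10-22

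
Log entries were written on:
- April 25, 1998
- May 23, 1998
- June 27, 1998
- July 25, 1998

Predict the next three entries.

All dates are Saturdays, 28, 35, 28 days apart.
Specifically, the 4th Saturday of each month.
August 1998 — 4th Saturday is August 22, 1998.
September 1998 — 4th Saturday is September 26, 1998.
October 1998 — 4th Saturday is October 24, 1998.

August 22, 1998; September 26, 1998; October 24, 1998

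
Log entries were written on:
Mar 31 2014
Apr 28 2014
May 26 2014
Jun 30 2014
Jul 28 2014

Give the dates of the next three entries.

Every date is a Monday; gaps 28, 28, 35, 28 days.
Each is the last Monday of its month (at least one falls on the 29th or later, ruling out '4th Monday').
August 2014 ends with Monday Aug 25 2014.
Last Monday of September 2014: Sep 29 2014.
October 2014 ends with Monday Oct 27 2014.

Aug 25 2014, Sep 29 2014, Oct 27 2014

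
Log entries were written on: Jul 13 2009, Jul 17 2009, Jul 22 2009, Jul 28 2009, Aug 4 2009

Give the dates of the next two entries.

Gaps: 4, 5, 6, 7 days — each gap is 1 larger than the previous one.
Next gap: 8 days. Aug 4 2009 + 8 days = Aug 12 2009.
Next gap: 9 days. Aug 12 2009 + 9 days = Aug 21 2009.

Aug 12 2009, Aug 21 2009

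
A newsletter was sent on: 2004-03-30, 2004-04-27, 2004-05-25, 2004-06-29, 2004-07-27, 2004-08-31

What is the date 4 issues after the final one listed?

These are Tuesdays with 28, 28, 35, 28, 35-day gaps.
Each is the final Tuesday of its month — 2004-03-30 is past the 28th, so '4th Tuesday' doesn't fit.
Last Tuesday of September 2004: 2004-09-28.
October 2004 ends with Tuesday 2004-10-26.
Last Tuesday of November 2004: 2004-11-30.
Last Tuesday of December 2004: 2004-12-28.

2004-12-28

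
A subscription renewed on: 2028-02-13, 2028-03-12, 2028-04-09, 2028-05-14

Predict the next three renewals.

These are Sundays at 28- or 35-day spacing (28, 28, 35).
The pattern: 2nd Sunday of the month.
2nd Sunday of June 2028: 2028-06-11.
2nd Sunday of July 2028: 2028-07-09.
August 2028 — 2nd Sunday is 2028-08-13.

2028-06-11, 2028-07-09, 2028-08-13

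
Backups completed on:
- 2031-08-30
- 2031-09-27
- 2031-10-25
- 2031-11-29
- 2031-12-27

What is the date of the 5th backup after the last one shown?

All Saturdays; the gaps (28, 28, 35, 28) vary with month length.
This is the last Saturday of each month.
Last Saturday of January 2032: 2032-01-31.
Last Saturday of February 2032: 2032-02-28.
Last Saturday of March 2032: 2032-03-27.
Last Saturday of April 2032: 2032-04-24.
May 2032 ends with Saturday 2032-05-29.

2032-05-29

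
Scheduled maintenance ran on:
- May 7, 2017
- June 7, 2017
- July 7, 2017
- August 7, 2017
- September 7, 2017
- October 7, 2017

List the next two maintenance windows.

November 7, 2017; December 7, 2017

Gaps: 31, 30, 31, 31, 30 days — not constant. Every event is on the 7th of the month.
Pattern: the 7th of each month.
November 2017: November 7, 2017.
Next: December 2017 → December 7, 2017.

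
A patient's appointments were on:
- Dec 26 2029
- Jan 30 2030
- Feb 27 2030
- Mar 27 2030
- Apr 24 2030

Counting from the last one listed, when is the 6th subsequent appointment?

Oct 30 2030

All Wednesdays; the gaps (35, 28, 28, 28) vary with month length.
This is the last Wednesday of each month.
Last Wednesday of May 2030: May 29 2030.
Last Wednesday of June 2030: Jun 26 2030.
Last Wednesday of July 2030: Jul 31 2030.
Last Wednesday of August 2030: Aug 28 2030.
September 2030 ends with Wednesday Sep 25 2030.
October 2030 ends with Wednesday Oct 30 2030.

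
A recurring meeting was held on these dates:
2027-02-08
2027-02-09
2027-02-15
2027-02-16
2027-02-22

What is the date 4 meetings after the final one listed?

2027-03-08

The gap pattern 1, 6, 1, 6 repeats every 2 events.
These are the Mondays and Tuesdays of each week.
The following Tuesday is 2027-02-23.
Next Monday: 2027-03-01.
The following Tuesday is 2027-03-02.
Next Monday: 2027-03-08.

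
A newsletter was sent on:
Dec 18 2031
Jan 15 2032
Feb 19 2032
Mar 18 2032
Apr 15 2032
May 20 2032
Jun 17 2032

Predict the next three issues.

All dates are Thursdays, 28, 35, 28, 28, 35, 28 days apart.
Specifically, the 3rd Thursday of each month.
July 2032 — 3rd Thursday is Jul 15 2032.
August 2032 — 3rd Thursday is Aug 19 2032.
3rd Thursday of September 2032: Sep 16 2032.

Jul 15 2032, Aug 19 2032, Sep 16 2032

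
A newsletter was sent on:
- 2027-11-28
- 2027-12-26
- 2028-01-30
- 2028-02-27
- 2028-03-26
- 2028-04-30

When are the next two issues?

Every date is a Sunday; gaps 28, 35, 28, 28, 35 days.
Each is the last Sunday of its month (at least one falls on the 29th or later, ruling out '4th Sunday').
Last Sunday of May 2028: 2028-05-28.
Last Sunday of June 2028: 2028-06-25.

2028-05-28, 2028-06-25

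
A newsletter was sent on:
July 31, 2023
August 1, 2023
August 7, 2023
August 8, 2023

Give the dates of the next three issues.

The gap pattern 1, 6, 1 repeats every 2 events.
These are the Mondays and Tuesdays of each week.
Next Monday: August 14, 2023.
The following Tuesday is August 15, 2023.
Next Monday: August 21, 2023.

August 14, 2023; August 15, 2023; August 21, 2023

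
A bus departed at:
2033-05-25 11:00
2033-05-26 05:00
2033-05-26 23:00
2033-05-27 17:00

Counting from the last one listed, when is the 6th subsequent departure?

2033-06-01 05:00

Spacing: 18, 18, 18 h — constant 18 h.
2033-05-27 17:00 + 18 h = 2033-05-28 11:00.
2033-05-28 11:00 + 18 h = 2033-05-29 05:00.
2033-05-29 05:00 + 18 h = 2033-05-29 23:00.
2033-05-29 23:00 + 18 h = 2033-05-30 17:00.
2033-05-30 17:00 + 18 h = 2033-05-31 11:00.
2033-05-31 11:00 + 18 h = 2033-06-01 05:00.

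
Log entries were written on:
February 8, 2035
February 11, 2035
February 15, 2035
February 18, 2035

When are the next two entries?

February 22, 2035; February 25, 2035

Gaps: 3, 4, 3 days — not constant, but cyclic with period 2.
The events fall on every Thursday and Sunday.
Next Thursday: February 22, 2035.
Next Sunday: February 25, 2035.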